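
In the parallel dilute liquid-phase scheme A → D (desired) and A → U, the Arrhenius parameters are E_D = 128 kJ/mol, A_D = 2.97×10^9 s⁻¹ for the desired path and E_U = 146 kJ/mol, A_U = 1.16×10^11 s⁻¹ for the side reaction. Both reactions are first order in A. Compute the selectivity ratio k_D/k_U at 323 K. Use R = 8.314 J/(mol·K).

With equal orders, S_{D/U} = k_D/k_U = (A_D/A_U)·exp[(E_U−E_D)/(RT)].
(E_U−E_D)/(RT) = (146−128)×10³/(8.314×323) = 18000/2685 = 6.703.
k_D/k_U = (2.97×10^9/1.16×10^11)·exp(6.703) = 0.02560 × 814.7 = 20.9.

20.9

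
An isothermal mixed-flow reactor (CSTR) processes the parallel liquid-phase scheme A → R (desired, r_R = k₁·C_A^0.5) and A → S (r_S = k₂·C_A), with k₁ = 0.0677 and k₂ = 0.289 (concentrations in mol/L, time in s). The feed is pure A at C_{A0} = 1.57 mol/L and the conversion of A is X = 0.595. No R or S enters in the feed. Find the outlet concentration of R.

0.212 mol/L

Exit C_A = C_{A0}(1−X) = 1.57×0.405 = 0.6359 mol/L.
A CSTR operates uniformly at the exit composition, giving r_R = 0.05398 and r_S = 0.1838 (each k·C_A^n at C_A = 0.6359).
Fraction of consumed A going to R: r_R/(r_R+r_S) = 0.2271.
C_R = 0.2271·C_{A0}·X = 0.2271×1.57×0.595 = 0.212 mol/L.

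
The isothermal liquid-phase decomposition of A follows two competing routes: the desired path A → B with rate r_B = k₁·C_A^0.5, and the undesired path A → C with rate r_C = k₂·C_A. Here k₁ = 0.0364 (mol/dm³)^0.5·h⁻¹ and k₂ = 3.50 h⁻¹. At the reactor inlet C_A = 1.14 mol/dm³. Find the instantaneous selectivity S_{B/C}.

S_{B/C} = r_B/r_C = (k₁·C_A^0.5)/(k₂·C_A) = (k₁/k₂)·C_A^-0.5.
= (0.0364×1.140^0.5) / (3.50×1.140) = 0.03886/3.990 = 0.00974.

0.00974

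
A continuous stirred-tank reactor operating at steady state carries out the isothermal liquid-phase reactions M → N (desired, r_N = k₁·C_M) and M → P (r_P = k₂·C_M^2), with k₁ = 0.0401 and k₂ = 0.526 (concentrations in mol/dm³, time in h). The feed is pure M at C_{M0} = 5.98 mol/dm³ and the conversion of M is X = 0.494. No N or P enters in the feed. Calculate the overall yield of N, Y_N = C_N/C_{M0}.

0.0121

Exit C_M = C_{M0}(1−X) = 5.98×0.506 = 3.026 mol/dm³.
A CSTR operates uniformly at the exit composition, giving r_N = 0.1213 and r_P = 4.816 (each k·C_M^n at C_M = 3.026).
Fraction of consumed M going to N: r_N/(r_N+r_P) = 0.02458.
C_N = 0.02458·C_{M0}·X = 0.02458×5.98×0.494 = 0.0726 mol/dm³; Y_N = C_N/C_{M0} = 0.0121.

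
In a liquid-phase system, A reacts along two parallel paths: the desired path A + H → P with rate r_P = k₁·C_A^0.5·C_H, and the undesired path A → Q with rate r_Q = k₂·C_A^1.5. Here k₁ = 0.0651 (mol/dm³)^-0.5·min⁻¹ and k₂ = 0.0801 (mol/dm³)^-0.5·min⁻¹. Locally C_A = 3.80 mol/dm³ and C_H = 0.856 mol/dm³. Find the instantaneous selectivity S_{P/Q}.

0.183

S_{P/Q} = r_P/r_Q = (k₁·C_A^0.5·C_H)/(k₂·C_A^1.5) = (k₁/k₂)·C_A⁻¹·C_H.
= (0.0651×3.800^0.5×0.8560) / (0.0801×3.800^1.5) = 0.1086/0.5933 = 0.183.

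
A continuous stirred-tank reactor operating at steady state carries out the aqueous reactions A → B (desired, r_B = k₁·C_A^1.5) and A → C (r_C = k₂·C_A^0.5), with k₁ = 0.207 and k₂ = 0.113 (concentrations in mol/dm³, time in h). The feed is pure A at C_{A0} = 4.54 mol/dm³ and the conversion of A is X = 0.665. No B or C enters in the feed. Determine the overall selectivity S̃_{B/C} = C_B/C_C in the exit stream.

2.79

Exit C_A = C_{A0}(1−X) = 4.54×0.335 = 1.521 mol/dm³.
A CSTR operates uniformly at the exit composition, giving r_B = 0.3883 and r_C = 0.1394 (each k·C_A^n at C_A = 1.521).
Overall selectivity = C_B/C_C = r_Bτ/(r_Cτ) = r_B/r_C = 2.79.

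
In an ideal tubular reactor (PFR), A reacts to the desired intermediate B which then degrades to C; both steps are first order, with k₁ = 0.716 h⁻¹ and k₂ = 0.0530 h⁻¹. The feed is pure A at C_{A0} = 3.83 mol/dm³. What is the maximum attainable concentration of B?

At the optimum, C_{B,max}/C_{A0} = (k₁/k₂)^[k₂/(k₂−k₁)].
= (0.716/0.0530)^(0.0530/(0.0530−0.716)) = (13.51)^(-0.07994) = 0.8121.
C_{B,max} = 0.8121×3.83 = 3.11 mol/dm³.

3.11 mol/dm³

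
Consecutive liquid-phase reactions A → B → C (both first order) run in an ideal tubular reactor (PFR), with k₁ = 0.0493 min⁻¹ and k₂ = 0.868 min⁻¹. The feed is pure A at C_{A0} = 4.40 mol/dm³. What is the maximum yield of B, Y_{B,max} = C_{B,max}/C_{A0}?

For a first-order series the maximum intermediate yield is C_{B,max}/C_{A0} = (k₁/k₂)^[k₂/(k₂−k₁)].
= (0.0493/0.868)^(0.868/(0.868−0.0493)) = (0.05680)^(1.060) = 0.04779.

0.0478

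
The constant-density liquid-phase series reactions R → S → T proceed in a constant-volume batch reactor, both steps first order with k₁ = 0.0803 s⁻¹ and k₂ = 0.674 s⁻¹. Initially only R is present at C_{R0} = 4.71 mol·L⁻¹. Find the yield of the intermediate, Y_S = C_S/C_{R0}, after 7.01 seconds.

0.0758

The intermediate concentration in a first-order A→B→C sequence is C_S = k₁C_{R0}(e^(−k₁t) − e^(−k₂t))/(k₂−k₁).
e^(−k₁t) = e^(−0.0803×7.01) = e^(−0.5629) = 0.5696; e^(−k₂t) = e^(−4.725) = 0.008873.
C_S = 0.0803×4.71/(0.674−0.0803) × (0.5696−0.008873) = 0.6370×0.5607 = 0.3572 mol·L⁻¹.
Y_S = C_S/C_{R0} = 0.3572/4.71 = 0.0758.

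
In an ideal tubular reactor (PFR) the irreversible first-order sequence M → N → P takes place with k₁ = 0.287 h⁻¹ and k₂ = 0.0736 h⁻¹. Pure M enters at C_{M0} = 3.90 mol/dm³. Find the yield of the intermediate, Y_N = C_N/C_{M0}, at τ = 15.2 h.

0.422

The intermediate concentration in a first-order A→B→C sequence is C_N = k₁C_{M0}(e^(−k₁τ) − e^(−k₂τ))/(k₂−k₁).
e^(−k₁τ) = e^(−0.287×15.2) = e^(−4.362) = 0.01275; e^(−k₂τ) = e^(−1.119) = 0.3267.
C_N = 0.287×3.90/(0.0736−0.287) × (0.01275−0.3267) = (-5.245)×(-0.3139) = 1.647 mol/dm³.
Y_N = C_N/C_{M0} = 1.647/3.90 = 0.422.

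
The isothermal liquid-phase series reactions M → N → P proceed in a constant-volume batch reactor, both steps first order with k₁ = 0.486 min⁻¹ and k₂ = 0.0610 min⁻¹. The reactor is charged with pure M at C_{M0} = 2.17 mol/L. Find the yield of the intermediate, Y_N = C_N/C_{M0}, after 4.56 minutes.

The intermediate concentration in a first-order A→B→C sequence is C_N = k₁C_{M0}(e^(−k₁t) − e^(−k₂t))/(k₂−k₁).
e^(−k₁t) = e^(−0.486×4.56) = e^(−2.216) = 0.1090; e^(−k₂t) = e^(−0.2782) = 0.7572.
C_N = 0.486×2.17/(0.0610−0.486) × (0.1090−0.7572) = (-2.481)×(-0.6481) = 1.608 mol/L.
Y_N = C_N/C_{M0} = 1.608/2.17 = 0.741.

0.741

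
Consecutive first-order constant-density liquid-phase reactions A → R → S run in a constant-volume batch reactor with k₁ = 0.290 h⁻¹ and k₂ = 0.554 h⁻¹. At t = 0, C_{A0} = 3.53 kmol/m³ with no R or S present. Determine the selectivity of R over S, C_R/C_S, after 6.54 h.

Solving the coupled first-order balances gives C_R(t) = [k₁/(k₂−k₁)]·C_{A0}·(e^(−k₁t) − e^(−k₂t)).
e^(−k₁t) = e^(−0.290×6.54) = e^(−1.897) = 0.1501; e^(−k₂t) = e^(−3.623) = 0.02670.
C_R = 0.290×3.53/(0.554−0.290) × (0.1501−0.02670) = 3.878×0.1234 = 0.4784 kmol/m³.
C_A = C_{A0}e^(−k₁t) = 0.5298 kmol/m³, so C_S = C_{A0}−C_A−C_R = 2.522 kmol/m³; C_R/C_S = 0.190.

0.190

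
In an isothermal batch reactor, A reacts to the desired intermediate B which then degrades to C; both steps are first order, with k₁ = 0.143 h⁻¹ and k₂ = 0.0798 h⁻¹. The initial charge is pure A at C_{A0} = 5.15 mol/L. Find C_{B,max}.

2.47 mol/L

At the optimum, C_{B,max}/C_{A0} = (k₁/k₂)^[k₂/(k₂−k₁)].
= (0.143/0.0798)^(0.0798/(0.0798−0.143)) = (1.792)^(-1.263) = 0.4788.
C_{B,max} = 0.4788×5.15 = 2.47 mol/L.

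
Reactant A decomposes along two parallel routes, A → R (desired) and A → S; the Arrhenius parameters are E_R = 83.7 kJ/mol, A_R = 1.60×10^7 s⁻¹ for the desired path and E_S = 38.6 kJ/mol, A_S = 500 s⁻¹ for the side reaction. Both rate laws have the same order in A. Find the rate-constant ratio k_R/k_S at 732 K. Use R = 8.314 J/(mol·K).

With equal orders, S_{R/S} = k_R/k_S = (A_R/A_S)·exp[(E_S−E_R)/(RT)].
(E_S−E_R)/(RT) = (38.6−83.7)×10³/(8.314×732) = -45100/6086 = -7.411.
k_R/k_S = (1.60×10^7/500)·exp(-7.411) = 32000 × 6.048×10^-4 = 19.4.

19.4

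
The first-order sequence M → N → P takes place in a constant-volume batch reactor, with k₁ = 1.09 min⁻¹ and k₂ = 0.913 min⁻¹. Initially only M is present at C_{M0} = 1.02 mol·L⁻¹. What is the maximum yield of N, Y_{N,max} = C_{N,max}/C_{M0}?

0.401

At the optimum, C_{N,max}/C_{M0} = (k₁/k₂)^[k₂/(k₂−k₁)].
= (1.09/0.913)^(0.913/(0.913−1.09)) = (1.194)^(-5.158) = 0.4009.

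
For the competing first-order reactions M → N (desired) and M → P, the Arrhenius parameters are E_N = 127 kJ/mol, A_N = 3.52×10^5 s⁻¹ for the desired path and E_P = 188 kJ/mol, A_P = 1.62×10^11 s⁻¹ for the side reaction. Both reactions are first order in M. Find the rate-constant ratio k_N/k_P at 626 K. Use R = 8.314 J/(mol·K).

0.267

k_N/k_P = (A_N/A_P)·exp[−(E_N−E_P)/(RT)] = (A_N/A_P)·exp[(E_P−E_N)/(RT)].
(E_P−E_N)/(RT) = (188−127)×10³/(8.314×626) = 61000/5205 = 11.72.
k_N/k_P = (3.52×10^5/1.62×10^11)·exp(11.72) = 2.173×10^-6 × 1.231×10^5 = 0.267.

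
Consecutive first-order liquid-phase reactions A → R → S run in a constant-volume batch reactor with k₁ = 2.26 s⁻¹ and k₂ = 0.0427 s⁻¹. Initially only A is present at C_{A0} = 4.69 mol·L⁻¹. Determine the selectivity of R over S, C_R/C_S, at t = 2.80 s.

For first-order series with pure A initially, C_R(t) = k₁C_{A0}/(k₂−k₁)·(e^(−k₁t) − e^(−k₂t)).
e^(−k₁t) = e^(−2.26×2.80) = e^(−6.328) = 0.001786; e^(−k₂t) = e^(−0.1196) = 0.8873.
C_R = 2.26×4.69/(0.0427−2.26) × (0.001786−0.8873) = (-4.780)×(-0.8855) = 4.233 mol·L⁻¹.
C_A = C_{A0}e^(−k₁t) = 0.008374 mol·L⁻¹, so C_S = C_{A0}−C_A−C_R = 0.4485 mol·L⁻¹; C_R/C_S = 9.44.

9.44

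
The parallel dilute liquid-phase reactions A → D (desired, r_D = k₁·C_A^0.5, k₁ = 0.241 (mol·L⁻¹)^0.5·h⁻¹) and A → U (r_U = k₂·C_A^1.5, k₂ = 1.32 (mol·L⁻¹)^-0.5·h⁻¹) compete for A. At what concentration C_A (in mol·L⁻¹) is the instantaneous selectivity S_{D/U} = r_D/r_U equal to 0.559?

S_{D/U} = (k₁/k₂)·C_A⁻¹ ⇒ C_A = (S·k₂/k₁)^(-1).
= (0.559×1.32/0.241)^(-1) = (3.062)^(-1) = 0.327 mol·L⁻¹.

0.327 mol·L⁻¹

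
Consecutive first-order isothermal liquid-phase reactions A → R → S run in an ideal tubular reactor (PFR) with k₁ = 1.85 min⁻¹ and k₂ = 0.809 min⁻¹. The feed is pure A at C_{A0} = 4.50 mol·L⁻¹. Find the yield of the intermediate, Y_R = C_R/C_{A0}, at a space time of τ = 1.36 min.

The intermediate concentration in a first-order A→B→C sequence is C_R = k₁C_{A0}(e^(−k₁τ) − e^(−k₂τ))/(k₂−k₁).
e^(−k₁τ) = e^(−1.85×1.36) = e^(−2.516) = 0.08078; e^(−k₂τ) = e^(−1.100) = 0.3328.
C_R = 1.85×4.50/(0.809−1.85) × (0.08078−0.3328) = (-7.997)×(-0.2520) = 2.015 mol·L⁻¹.
Y_R = C_R/C_{A0} = 2.015/4.50 = 0.448.

0.448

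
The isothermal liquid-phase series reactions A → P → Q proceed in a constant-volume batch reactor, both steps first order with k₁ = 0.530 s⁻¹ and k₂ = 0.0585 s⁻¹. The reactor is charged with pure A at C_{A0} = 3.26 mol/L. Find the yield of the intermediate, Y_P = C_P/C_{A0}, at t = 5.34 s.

0.756

For first-order series with pure A initially, C_P(t) = k₁C_{A0}/(k₂−k₁)·(e^(−k₁t) − e^(−k₂t)).
e^(−k₁t) = e^(−0.530×5.34) = e^(−2.830) = 0.05900; e^(−k₂t) = e^(−0.3124) = 0.7317.
C_P = 0.530×3.26/(0.0585−0.530) × (0.05900−0.7317) = (-3.664)×(-0.6727) = 2.465 mol/L.
Y_P = C_P/C_{A0} = 2.465/3.26 = 0.756.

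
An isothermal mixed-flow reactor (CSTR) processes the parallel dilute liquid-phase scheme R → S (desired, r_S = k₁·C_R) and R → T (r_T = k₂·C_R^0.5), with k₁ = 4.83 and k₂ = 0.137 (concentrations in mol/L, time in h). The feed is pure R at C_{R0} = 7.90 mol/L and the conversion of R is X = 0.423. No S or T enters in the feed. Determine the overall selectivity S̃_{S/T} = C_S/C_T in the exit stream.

75.3

Exit C_R = C_{R0}(1−X) = 7.90×0.577 = 4.558 mol/L.
In a CSTR the entire volume is at exit conditions, so r_S = 4.83×4.558 = 22.02 and r_T = 0.137×4.558^0.5 = 0.2925.
Overall selectivity = C_S/C_T = r_Sτ/(r_Tτ) = r_S/r_T = 75.3.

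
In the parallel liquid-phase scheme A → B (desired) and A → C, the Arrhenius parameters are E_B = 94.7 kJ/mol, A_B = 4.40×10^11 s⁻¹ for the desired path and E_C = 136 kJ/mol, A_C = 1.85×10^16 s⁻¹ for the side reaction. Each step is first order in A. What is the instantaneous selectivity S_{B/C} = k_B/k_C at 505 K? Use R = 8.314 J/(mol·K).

Since both paths have the same order in A, the concentration cancels and S_{B/C} = k_B/k_C = (A_B/A_C)·exp[(E_C−E_B)/(RT)].
(E_C−E_B)/(RT) = (136−94.7)×10³/(8.314×505) = 41300/4199 = 9.837.
k_B/k_C = (4.40×10^11/1.85×10^16)·exp(9.837) = 2.378×10^-5 × 18708 = 0.445.
Since E_B < E_C, lowering the temperature improves selectivity toward B.

0.445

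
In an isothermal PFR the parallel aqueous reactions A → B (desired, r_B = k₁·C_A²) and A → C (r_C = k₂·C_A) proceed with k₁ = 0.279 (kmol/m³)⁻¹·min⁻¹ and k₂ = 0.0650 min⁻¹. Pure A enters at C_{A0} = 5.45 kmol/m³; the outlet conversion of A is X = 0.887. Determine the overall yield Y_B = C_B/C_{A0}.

0.806

C_A = C_{A0}(1−X) = 0.6159 kmol/m³.
Along a PFR/batch, dC_C/dC_A = −r_C/(r_B+r_C) = −k₂/(k₂+k₁·C_A).
Integrating from C_{A0} to C_A: C_C = (0.0650/0.279)·ln[(0.0650+0.279·5.45)/(0.0650+0.279·0.616)] = 0.2330·ln(1.586/0.2368) = 0.4430 kmol/m³.
Then C_B = (C_{A0}−C_A) − C_C = 4.834 − 0.4430 = 4.391 kmol/m³.
Y_B = C_B/C_{A0} = 4.391/5.45 = 0.806.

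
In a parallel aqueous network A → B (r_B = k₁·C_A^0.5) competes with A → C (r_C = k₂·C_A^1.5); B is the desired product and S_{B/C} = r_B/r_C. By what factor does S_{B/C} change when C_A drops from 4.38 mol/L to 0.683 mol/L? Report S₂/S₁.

6.41

S_{B/C} = (k₁/k₂)·C_A⁻¹, so S₂/S₁ = (C_{A,2}/C_{A,1})⁻¹.
= 4.38/0.683 = 6.41.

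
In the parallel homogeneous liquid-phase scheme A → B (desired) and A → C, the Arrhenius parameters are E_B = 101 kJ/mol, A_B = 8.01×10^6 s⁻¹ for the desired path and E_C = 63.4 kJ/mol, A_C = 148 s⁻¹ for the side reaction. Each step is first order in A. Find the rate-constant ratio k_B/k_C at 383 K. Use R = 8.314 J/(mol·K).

0.403

Since both paths have the same order in A, the concentration cancels and S_{B/C} = k_B/k_C = (A_B/A_C)·exp[(E_C−E_B)/(RT)].
(E_C−E_B)/(RT) = (63.4−101)×10³/(8.314×383) = -37600/3184 = -11.81.
k_B/k_C = (8.01×10^6/148)·exp(-11.81) = 54122 × 7.444×10^-6 = 0.403.
Since E_B > E_C, raising the temperature improves selectivity toward B.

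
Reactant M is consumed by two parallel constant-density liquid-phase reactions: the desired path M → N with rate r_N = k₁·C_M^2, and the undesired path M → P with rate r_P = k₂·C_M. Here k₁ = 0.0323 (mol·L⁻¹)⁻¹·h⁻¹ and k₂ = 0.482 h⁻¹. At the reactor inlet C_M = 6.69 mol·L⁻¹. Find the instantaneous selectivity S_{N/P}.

S_{N/P} = r_N/r_P = (k₁·C_M^2)/(k₂·C_M) = (k₁/k₂)·C_M.
= (0.0323×6.690^2) / (0.482×6.690) = 1.446/3.225 = 0.448.
Since the desired path is higher order in M, keeping C_M high (PFR or concentrated feed) favours N.

0.448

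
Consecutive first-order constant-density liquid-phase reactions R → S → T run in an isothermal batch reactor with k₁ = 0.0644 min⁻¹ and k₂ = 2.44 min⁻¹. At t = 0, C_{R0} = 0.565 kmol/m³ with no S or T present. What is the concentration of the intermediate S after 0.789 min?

0.0123 kmol/m³

Solving the coupled first-order balances gives C_S(t) = [k₁/(k₂−k₁)]·C_{R0}·(e^(−k₁t) − e^(−k₂t)).
e^(−k₁t) = e^(−0.0644×0.789) = e^(−0.05081) = 0.9505; e^(−k₂t) = e^(−1.925) = 0.1459.
C_S = 0.0644×0.565/(2.44−0.0644) × (0.9505−0.1459) = 0.01532×0.8046 = 0.01232 kmol/m³.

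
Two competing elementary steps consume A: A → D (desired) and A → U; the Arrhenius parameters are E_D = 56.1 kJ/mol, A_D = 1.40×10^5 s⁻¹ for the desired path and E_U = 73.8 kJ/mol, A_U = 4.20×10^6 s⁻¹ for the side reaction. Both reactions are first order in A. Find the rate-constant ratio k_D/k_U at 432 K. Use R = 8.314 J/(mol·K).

k_D/k_U = (A_D/A_U)·exp[−(E_D−E_U)/(RT)] = (A_D/A_U)·exp[(E_U−E_D)/(RT)].
(E_U−E_D)/(RT) = (73.8−56.1)×10³/(8.314×432) = 17700/3592 = 4.928.
k_D/k_U = (1.40×10^5/4.20×10^6)·exp(4.928) = 0.03333 × 138.1 = 4.60.

4.60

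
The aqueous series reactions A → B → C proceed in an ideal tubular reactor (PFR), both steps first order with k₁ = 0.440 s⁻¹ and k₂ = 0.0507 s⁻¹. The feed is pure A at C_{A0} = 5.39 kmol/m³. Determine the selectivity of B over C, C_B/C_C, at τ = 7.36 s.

3.23

Solving the coupled first-order balances gives C_B(τ) = [k₁/(k₂−k₁)]·C_{A0}·(e^(−k₁τ) − e^(−k₂τ)).
e^(−k₁τ) = e^(−0.440×7.36) = e^(−3.238) = 0.03923; e^(−k₂τ) = e^(−0.3732) = 0.6886.
C_B = 0.440×5.39/(0.0507−0.440) × (0.03923−0.6886) = (-6.092)×(-0.6493) = 3.956 kmol/m³.
C_A = C_{A0}e^(−k₁τ) = 0.2114 kmol/m³, so C_C = C_{A0}−C_A−C_B = 1.223 kmol/m³; C_B/C_C = 3.23.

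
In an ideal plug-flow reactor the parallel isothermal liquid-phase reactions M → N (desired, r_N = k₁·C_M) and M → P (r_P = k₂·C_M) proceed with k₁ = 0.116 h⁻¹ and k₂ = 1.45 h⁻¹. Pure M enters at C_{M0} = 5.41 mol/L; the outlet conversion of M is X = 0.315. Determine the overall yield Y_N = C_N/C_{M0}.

0.0233

C_M = C_{M0}(1−X) = 3.706 mol/L.
Both paths are first order in M, so the instantaneous fraction to N is constant: dC_N/d(−C_M) = k₁/(k₁+k₂) = 0.07407.
C_N = 0.07407·(C_{M0}−C_M) = 0.07407×1.704 = 0.126 mol/L.
Y_N = C_N/C_{M0} = 0.1262/5.41 = 0.0233.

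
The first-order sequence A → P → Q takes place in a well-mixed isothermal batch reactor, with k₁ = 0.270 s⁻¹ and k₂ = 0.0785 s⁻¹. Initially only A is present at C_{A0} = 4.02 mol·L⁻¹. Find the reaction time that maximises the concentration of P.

Setting dC_P/dt = 0 gives t_opt = ln(k₂/k₁)/(k₂−k₁).
= ln(0.0785/0.270)/(0.0785−0.270) = ln(0.2907)/-0.1915 = -1.235/-0.1915 = 6.45 s.

6.45 s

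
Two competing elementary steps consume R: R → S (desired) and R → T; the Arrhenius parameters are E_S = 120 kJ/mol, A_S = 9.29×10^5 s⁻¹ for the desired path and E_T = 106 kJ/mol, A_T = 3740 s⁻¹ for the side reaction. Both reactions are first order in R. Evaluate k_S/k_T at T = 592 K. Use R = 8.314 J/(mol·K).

14.4

With equal orders, S_{S/T} = k_S/k_T = (A_S/A_T)·exp[(E_T−E_S)/(RT)].
(E_T−E_S)/(RT) = (106−120)×10³/(8.314×592) = -14000/4922 = -2.844.
k_S/k_T = (9.29×10^5/3740)·exp(-2.844) = 248.4 × 0.05817 = 14.4.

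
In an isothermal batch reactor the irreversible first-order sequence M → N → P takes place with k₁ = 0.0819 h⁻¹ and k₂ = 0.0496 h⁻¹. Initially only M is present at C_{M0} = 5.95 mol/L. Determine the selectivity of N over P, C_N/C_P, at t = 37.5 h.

Solving the coupled first-order balances gives C_N(t) = [k₁/(k₂−k₁)]·C_{M0}·(e^(−k₁t) − e^(−k₂t)).
e^(−k₁t) = e^(−0.0819×37.5) = e^(−3.071) = 0.04636; e^(−k₂t) = e^(−1.860) = 0.1557.
C_N = 0.0819×5.95/(0.0496−0.0819) × (0.04636−0.1557) = (-15.09)×(-0.1093) = 1.649 mol/L.
C_M = C_{M0}e^(−k₁t) = 0.2759 mol/L, so C_P = C_{M0}−C_M−C_N = 4.025 mol/L; C_N/C_P = 0.410.

0.410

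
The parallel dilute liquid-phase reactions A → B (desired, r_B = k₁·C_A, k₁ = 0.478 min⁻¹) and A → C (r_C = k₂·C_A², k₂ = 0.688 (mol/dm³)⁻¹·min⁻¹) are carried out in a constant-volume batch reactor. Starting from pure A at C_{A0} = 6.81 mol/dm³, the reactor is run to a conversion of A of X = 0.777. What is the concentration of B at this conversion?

C_A = C_{A0}(1−X) = 1.519 mol/dm³.
Along a PFR/batch, dC_B/dC_A = −r_B/(r_B+r_C) = −k₁/(k₁+k₂·C_A).
Integrating from C_{A0} to C_A: C_B = (0.478/0.688)·ln[(0.478+0.688·6.81)/(0.478+0.688·1.52)] = 0.6948·ln(5.163/1.523) = 0.8483 mol/dm³.

0.848 mol/dm³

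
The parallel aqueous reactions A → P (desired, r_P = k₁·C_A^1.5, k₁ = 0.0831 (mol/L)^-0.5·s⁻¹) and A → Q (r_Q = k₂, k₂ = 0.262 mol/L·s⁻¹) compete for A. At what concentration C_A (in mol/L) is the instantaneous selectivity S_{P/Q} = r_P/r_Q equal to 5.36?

S_{P/Q} = (k₁/k₂)·C_A^1.5 ⇒ C_A = (S·k₂/k₁)^(1/1.5).
= (5.36×0.262/0.0831)^(0.6667) = (16.90)^(0.6667) = 6.59 mol/L.

6.59 mol/L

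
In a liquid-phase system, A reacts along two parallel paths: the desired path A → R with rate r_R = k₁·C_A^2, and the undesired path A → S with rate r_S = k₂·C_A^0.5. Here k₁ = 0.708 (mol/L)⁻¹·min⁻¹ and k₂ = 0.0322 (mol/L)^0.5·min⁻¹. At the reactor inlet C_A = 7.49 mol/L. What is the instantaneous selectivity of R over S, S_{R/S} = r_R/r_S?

451

S_{R/S} = r_R/r_S = (k₁·C_A^2)/(k₂·C_A^0.5) = (k₁/k₂)·C_A^1.5.
= (0.708×7.490^2) / (0.0322×7.490^0.5) = 39.72/0.08812 = 451.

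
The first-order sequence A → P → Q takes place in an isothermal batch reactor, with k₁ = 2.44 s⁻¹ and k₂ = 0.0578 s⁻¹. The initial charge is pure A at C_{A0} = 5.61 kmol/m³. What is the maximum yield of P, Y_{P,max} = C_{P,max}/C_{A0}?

At the optimum, C_{P,max}/C_{A0} = (k₁/k₂)^[k₂/(k₂−k₁)].
= (2.44/0.0578)^(0.0578/(0.0578−2.44)) = (42.21)^(-0.02426) = 0.9132.

0.913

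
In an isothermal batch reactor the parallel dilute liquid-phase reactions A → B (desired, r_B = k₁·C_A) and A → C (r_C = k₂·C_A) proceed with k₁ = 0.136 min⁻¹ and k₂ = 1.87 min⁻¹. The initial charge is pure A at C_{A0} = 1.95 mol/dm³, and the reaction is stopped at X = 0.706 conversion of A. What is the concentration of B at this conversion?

0.0933 mol/dm³

C_A = C_{A0}(1−X) = 0.5733 mol/dm³.
Both paths are first order in A, so the instantaneous fraction to B is constant: dC_B/d(−C_A) = k₁/(k₁+k₂) = 0.06780.
C_B = 0.06780·(C_{A0}−C_A) = 0.06780×1.377 = 0.0933 mol/dm³.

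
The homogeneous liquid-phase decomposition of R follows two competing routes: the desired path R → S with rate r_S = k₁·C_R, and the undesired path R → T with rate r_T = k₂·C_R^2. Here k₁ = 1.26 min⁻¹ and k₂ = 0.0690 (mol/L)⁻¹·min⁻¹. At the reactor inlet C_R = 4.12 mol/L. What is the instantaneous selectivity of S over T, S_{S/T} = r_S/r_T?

4.43

S_{S/T} = r_S/r_T = (k₁·C_R)/(k₂·C_R^2) = (k₁/k₂)·C_R⁻¹.
= (1.26×4.120) / (0.0690×4.120^2) = 5.191/1.171 = 4.43.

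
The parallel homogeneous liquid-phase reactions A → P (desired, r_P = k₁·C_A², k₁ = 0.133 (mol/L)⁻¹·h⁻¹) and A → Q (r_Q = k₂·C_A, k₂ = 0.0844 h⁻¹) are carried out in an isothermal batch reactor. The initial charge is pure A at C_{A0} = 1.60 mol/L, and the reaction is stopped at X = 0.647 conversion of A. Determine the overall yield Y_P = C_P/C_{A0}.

0.400

C_A = C_{A0}(1−X) = 0.5648 mol/L.
Along a PFR/batch, dC_Q/dC_A = −r_Q/(r_P+r_Q) = −k₂/(k₂+k₁·C_A).
Integrating from C_{A0} to C_A: C_Q = (0.0844/0.133)·ln[(0.0844+0.133·1.60)/(0.0844+0.133·0.565)] = 0.6346·ln(0.2972/0.1595) = 0.3949 mol/L.
Then C_P = (C_{A0}−C_A) − C_Q = 1.035 − 0.3949 = 0.6403 mol/L.
Y_P = C_P/C_{A0} = 0.6403/1.60 = 0.400.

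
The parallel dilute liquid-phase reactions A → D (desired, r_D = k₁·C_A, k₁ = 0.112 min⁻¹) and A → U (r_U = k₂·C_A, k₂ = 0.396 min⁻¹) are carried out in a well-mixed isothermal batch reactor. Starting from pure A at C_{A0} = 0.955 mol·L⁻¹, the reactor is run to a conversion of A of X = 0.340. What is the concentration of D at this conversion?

0.0716 mol·L⁻¹

C_A = C_{A0}(1−X) = 0.6303 mol·L⁻¹.
Both paths are first order in A, so the instantaneous fraction to D is constant: dC_D/d(−C_A) = k₁/(k₁+k₂) = 0.2205.
C_D = 0.2205·(C_{A0}−C_A) = 0.2205×0.3247 = 0.0716 mol·L⁻¹.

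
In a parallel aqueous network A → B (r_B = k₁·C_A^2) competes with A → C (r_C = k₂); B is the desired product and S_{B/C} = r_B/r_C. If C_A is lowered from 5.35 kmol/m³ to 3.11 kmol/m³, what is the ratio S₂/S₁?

S_{B/C} = (k₁/k₂)·C_A^2, so S₂/S₁ = (C_{A,2}/C_{A,1})^2.
= (3.11/5.35)^2 = (0.5813)^2 = 0.338.

0.338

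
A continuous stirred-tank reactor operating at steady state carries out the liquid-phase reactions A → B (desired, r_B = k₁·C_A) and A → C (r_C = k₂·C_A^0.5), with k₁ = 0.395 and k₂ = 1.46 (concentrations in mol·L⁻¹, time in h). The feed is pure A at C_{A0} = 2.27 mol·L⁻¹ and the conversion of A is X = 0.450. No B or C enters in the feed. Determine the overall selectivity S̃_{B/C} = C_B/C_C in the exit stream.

0.302

Exit C_A = C_{A0}(1−X) = 2.27×0.550 = 1.249 mol·L⁻¹.
In a CSTR the entire volume is at exit conditions, so r_B = 0.395×1.249 = 0.4932 and r_C = 1.46×1.249^0.5 = 1.631.
Overall selectivity = C_B/C_C = r_Bτ/(r_Cτ) = r_B/r_C = 0.302.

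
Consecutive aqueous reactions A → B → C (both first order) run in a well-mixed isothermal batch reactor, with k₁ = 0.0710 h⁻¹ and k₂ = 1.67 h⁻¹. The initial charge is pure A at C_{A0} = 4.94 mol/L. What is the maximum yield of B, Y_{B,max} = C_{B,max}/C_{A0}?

0.0370

At the optimum, C_{B,max}/C_{A0} = (k₁/k₂)^[k₂/(k₂−k₁)].
= (0.0710/1.67)^(1.67/(1.67−0.0710)) = (0.04251)^(1.044) = 0.03695.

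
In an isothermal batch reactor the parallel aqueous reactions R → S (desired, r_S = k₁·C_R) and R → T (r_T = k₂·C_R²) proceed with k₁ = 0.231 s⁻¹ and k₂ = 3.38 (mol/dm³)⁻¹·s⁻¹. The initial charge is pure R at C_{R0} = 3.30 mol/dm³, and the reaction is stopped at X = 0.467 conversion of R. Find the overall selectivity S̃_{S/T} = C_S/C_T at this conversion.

0.0279

C_R = C_{R0}(1−X) = 1.759 mol/dm³.
Along a PFR/batch, dC_S/dC_R = −r_S/(r_S+r_T) = −k₁/(k₁+k₂·C_R).
Integrating from C_{R0} to C_R: C_S = (0.231/3.38)·ln[(0.231+3.38·3.30)/(0.231+3.38·1.76)] = 0.06834·ln(11.38/6.176) = 0.04180 mol/dm³.
C_T = (C_{R0}−C_R)−C_S = 1.499 mol/dm³; S̃_{S/T} = 0.04180/1.499 = 0.0279.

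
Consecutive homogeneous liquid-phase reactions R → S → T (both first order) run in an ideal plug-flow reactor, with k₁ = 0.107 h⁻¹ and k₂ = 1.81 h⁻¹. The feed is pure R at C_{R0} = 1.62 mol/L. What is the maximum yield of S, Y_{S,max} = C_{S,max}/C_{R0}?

At the optimum, C_{S,max}/C_{R0} = (k₁/k₂)^[k₂/(k₂−k₁)].
= (0.107/1.81)^(1.81/(1.81−0.107)) = (0.05912)^(1.063) = 0.04949.

0.0495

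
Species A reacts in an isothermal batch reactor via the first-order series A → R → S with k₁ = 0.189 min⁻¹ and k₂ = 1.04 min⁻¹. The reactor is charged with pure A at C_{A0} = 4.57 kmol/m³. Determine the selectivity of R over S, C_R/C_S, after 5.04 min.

0.160

Solving the coupled first-order balances gives C_R(t) = [k₁/(k₂−k₁)]·C_{A0}·(e^(−k₁t) − e^(−k₂t)).
e^(−k₁t) = e^(−0.189×5.04) = e^(−0.9526) = 0.3858; e^(−k₂t) = e^(−5.242) = 0.005292.
C_R = 0.189×4.57/(1.04−0.189) × (0.3858−0.005292) = 1.015×0.3805 = 0.3862 kmol/m³.
C_A = C_{A0}e^(−k₁t) = 1.763 kmol/m³, so C_S = C_{A0}−C_A−C_R = 2.421 kmol/m³; C_R/C_S = 0.160.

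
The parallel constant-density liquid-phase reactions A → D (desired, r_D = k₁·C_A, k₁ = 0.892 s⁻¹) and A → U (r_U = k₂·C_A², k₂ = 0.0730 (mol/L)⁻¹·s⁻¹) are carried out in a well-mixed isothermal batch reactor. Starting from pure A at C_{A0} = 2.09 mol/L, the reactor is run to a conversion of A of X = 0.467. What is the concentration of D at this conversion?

0.863 mol/L

C_A = C_{A0}(1−X) = 1.114 mol/L.
Along a PFR/batch, dC_D/dC_A = −r_D/(r_D+r_U) = −k₁/(k₁+k₂·C_A).
Integrating from C_{A0} to C_A: C_D = (0.892/0.0730)·ln[(0.892+0.0730·2.09)/(0.892+0.0730·1.11)] = 12.22·ln(1.045/0.9733) = 0.8633 mol/L.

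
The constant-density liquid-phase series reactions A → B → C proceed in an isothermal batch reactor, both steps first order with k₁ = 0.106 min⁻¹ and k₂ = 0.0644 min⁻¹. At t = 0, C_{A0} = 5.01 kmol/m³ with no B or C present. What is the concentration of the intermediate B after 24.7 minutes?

1.67 kmol/m³

For first-order series with pure A initially, C_B(t) = k₁C_{A0}/(k₂−k₁)·(e^(−k₁t) − e^(−k₂t)).
e^(−k₁t) = e^(−0.106×24.7) = e^(−2.618) = 0.07293; e^(−k₂t) = e^(−1.591) = 0.2038.
C_B = 0.106×5.01/(0.0644−0.106) × (0.07293−0.2038) = (-12.77)×(-0.1309) = 1.670 kmol/m³.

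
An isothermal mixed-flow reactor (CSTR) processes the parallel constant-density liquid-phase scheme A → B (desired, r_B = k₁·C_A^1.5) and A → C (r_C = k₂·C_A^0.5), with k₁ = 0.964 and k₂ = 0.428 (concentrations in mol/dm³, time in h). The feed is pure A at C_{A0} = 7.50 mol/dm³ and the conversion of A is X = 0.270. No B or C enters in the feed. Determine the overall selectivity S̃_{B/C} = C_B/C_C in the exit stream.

Exit C_A = C_{A0}(1−X) = 7.50×0.730 = 5.475 mol/dm³.
A CSTR operates uniformly at the exit composition, giving r_B = 12.35 and r_C = 1.001 (each k·C_A^n at C_A = 5.475).
Overall selectivity = C_B/C_C = r_Bτ/(r_Cτ) = r_B/r_C = 12.3.

12.3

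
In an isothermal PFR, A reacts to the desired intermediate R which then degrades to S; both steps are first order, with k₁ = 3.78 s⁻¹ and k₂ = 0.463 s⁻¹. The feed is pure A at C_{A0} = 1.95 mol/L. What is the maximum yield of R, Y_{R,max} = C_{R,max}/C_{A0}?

At the optimum, C_{R,max}/C_{A0} = (k₁/k₂)^[k₂/(k₂−k₁)].
= (3.78/0.463)^(0.463/(0.463−3.78)) = (8.164)^(-0.1396) = 0.7460.

0.746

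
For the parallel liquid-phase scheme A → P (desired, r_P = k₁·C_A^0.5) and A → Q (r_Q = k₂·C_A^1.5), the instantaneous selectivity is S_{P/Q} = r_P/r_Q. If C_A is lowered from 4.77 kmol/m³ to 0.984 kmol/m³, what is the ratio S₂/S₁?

4.85

S_{P/Q} = (k₁/k₂)·C_A⁻¹, so S₂/S₁ = (C_{A,2}/C_{A,1})⁻¹.
= 4.77/0.984 = 4.85.
Selectivity toward P rises as C_A falls — low-concentration operation is favoured.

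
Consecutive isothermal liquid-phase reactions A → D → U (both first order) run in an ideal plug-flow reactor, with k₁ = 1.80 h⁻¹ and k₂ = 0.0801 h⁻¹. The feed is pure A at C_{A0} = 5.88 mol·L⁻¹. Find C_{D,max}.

5.09 mol·L⁻¹

For a first-order series the maximum intermediate yield is C_{D,max}/C_{A0} = (k₁/k₂)^[k₂/(k₂−k₁)].
= (1.80/0.0801)^(0.0801/(0.0801−1.80)) = (22.47)^(-0.04657) = 0.8651.
C_{D,max} = 0.8651×5.88 = 5.09 mol·L⁻¹.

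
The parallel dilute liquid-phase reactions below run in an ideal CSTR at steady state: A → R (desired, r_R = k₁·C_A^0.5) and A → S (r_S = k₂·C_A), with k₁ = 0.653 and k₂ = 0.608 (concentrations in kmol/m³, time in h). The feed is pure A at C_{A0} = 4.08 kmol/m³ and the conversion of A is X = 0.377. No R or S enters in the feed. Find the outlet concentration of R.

0.619 kmol/m³

Exit C_A = C_{A0}(1−X) = 4.08×0.623 = 2.542 kmol/m³.
In a CSTR the entire volume is at exit conditions, so r_R = 0.653×2.542^0.5 = 1.041 and r_S = 0.608×2.542 = 1.545.
Fraction of consumed A going to R: r_R/(r_R+r_S) = 0.4025.
C_R = 0.4025·C_{A0}·X = 0.4025×4.08×0.377 = 0.619 kmol/m³.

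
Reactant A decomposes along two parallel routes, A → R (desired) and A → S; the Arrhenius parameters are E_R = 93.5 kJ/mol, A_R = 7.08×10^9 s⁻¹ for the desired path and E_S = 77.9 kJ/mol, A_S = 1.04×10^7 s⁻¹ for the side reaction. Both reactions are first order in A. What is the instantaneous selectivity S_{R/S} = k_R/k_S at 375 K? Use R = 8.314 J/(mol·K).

k_R/k_S = (A_R/A_S)·exp[−(E_R−E_S)/(RT)] = (A_R/A_S)·exp[(E_S−E_R)/(RT)].
(E_S−E_R)/(RT) = (77.9−93.5)×10³/(8.314×375) = -15600/3118 = -5.004.
k_R/k_S = (7.08×10^9/1.04×10^7)·exp(-5.004) = 680.8 × 0.006714 = 4.57.
Since E_R > E_S, raising the temperature improves selectivity toward R.

4.57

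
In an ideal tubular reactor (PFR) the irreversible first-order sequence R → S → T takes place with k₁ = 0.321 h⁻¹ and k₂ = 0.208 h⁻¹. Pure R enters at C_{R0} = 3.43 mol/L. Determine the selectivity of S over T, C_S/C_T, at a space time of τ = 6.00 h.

The intermediate concentration in a first-order A→B→C sequence is C_S = k₁C_{R0}(e^(−k₁τ) − e^(−k₂τ))/(k₂−k₁).
e^(−k₁τ) = e^(−0.321×6.00) = e^(−1.926) = 0.1457; e^(−k₂τ) = e^(−1.248) = 0.2871.
C_S = 0.321×3.43/(0.208−0.321) × (0.1457−0.2871) = (-9.744)×(-0.1413) = 1.377 mol/L.
C_R = C_{R0}e^(−k₁τ) = 0.4999 mol/L, so C_T = C_{R0}−C_R−C_S = 1.553 mol/L; C_S/C_T = 0.887.

0.887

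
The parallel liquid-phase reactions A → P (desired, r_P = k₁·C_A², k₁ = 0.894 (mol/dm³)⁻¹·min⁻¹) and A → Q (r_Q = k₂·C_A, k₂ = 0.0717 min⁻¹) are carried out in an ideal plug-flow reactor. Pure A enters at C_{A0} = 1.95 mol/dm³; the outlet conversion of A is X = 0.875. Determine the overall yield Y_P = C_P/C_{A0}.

0.800

C_A = C_{A0}(1−X) = 0.2437 mol/dm³.
Along a PFR/batch, dC_Q/dC_A = −r_Q/(r_P+r_Q) = −k₂/(k₂+k₁·C_A).
Integrating from C_{A0} to C_A: C_Q = (0.0717/0.894)·ln[(0.0717+0.894·1.95)/(0.0717+0.894·0.244)] = 0.08020·ln(1.815/0.2896) = 0.1472 mol/dm³.
Then C_P = (C_{A0}−C_A) − C_Q = 1.706 − 0.1472 = 1.559 mol/dm³.
Y_P = C_P/C_{A0} = 1.559/1.95 = 0.800.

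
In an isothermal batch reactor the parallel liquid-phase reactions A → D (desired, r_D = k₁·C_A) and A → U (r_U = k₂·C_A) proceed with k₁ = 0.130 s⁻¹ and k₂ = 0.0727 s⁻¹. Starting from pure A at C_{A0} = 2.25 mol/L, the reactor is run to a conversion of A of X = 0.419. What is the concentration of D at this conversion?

C_A = C_{A0}(1−X) = 1.307 mol/L.
Both paths are first order in A, so the instantaneous fraction to D is constant: dC_D/d(−C_A) = k₁/(k₁+k₂) = 0.6413.
C_D = 0.6413·(C_{A0}−C_A) = 0.6413×0.9428 = 0.605 mol/L.

0.605 mol/L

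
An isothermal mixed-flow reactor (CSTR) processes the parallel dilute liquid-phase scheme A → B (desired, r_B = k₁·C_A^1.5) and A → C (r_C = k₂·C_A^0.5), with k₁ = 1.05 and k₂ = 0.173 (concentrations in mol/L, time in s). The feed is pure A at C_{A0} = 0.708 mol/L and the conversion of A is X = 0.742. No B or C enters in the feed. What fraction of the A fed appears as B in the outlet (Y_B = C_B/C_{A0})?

Exit C_A = C_{A0}(1−X) = 0.708×0.258 = 0.1827 mol/L.
In a CSTR the entire volume is at exit conditions, so r_B = 1.05×0.1827^1.5 = 0.08197 and r_C = 0.173×0.1827^0.5 = 0.07394.
Fraction of consumed A going to B: r_B/(r_B+r_C) = 0.5258.
C_B = 0.5258·C_{A0}·X = 0.5258×0.708×0.742 = 0.276 mol/L; Y_B = C_B/C_{A0} = 0.390.

0.390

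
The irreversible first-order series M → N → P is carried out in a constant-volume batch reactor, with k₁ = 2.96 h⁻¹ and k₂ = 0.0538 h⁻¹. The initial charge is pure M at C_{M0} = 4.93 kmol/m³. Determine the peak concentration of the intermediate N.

4.58 kmol/m³

At the optimum, C_{N,max}/C_{M0} = (k₁/k₂)^[k₂/(k₂−k₁)].
= (2.96/0.0538)^(0.0538/(0.0538−2.96)) = (55.02)^(-0.01851) = 0.9285.
C_{N,max} = 0.9285×4.93 = 4.58 kmol/m³.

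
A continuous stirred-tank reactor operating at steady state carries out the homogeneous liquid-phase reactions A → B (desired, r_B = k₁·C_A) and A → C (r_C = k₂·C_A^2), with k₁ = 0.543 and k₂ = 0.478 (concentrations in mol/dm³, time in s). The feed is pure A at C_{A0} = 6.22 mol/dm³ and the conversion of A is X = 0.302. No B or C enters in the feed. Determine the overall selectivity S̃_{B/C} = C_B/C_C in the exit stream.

0.262

Exit C_A = C_{A0}(1−X) = 6.22×0.698 = 4.342 mol/dm³.
A CSTR operates uniformly at the exit composition, giving r_B = 2.357 and r_C = 9.010 (each k·C_A^n at C_A = 4.342).
Overall selectivity = C_B/C_C = r_Bτ/(r_Cτ) = r_B/r_C = 0.262.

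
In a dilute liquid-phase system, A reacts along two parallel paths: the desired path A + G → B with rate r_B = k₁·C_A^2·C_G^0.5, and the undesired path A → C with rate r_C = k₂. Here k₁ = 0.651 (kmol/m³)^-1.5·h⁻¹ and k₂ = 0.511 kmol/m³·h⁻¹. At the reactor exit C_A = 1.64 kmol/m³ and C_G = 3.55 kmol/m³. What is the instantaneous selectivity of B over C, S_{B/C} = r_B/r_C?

6.46

S_{B/C} = r_B/r_C = (k₁·C_A^2·C_G^0.5)/(k₂) = (k₁/k₂)·C_A^2·C_G^0.5.
= (0.651×1.640^2×3.550^0.5) / (0.511) = 3.299/0.5110 = 6.46.
Since the desired path is higher order in A, keeping C_A high (PFR or concentrated feed) favours B.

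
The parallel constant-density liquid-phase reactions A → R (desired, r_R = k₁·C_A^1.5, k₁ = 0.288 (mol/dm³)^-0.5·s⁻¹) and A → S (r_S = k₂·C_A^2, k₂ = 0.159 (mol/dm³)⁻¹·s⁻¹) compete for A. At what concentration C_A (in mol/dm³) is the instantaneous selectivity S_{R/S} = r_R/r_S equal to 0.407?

S_{R/S} = (k₁/k₂)·C_A^-0.5 ⇒ C_A = (S·k₂/k₁)^(-2).
= (0.407×0.159/0.288)^(-2) = (0.2247)^(-2) = 19.8 mol/dm³.

19.8 mol/dm³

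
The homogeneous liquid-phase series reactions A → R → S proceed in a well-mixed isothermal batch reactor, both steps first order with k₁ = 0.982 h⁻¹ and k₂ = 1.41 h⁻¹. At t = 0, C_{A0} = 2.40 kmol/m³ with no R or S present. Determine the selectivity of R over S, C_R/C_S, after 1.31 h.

The intermediate concentration in a first-order A→B→C sequence is C_R = k₁C_{A0}(e^(−k₁t) − e^(−k₂t))/(k₂−k₁).
e^(−k₁t) = e^(−0.982×1.31) = e^(−1.286) = 0.2763; e^(−k₂t) = e^(−1.847) = 0.1577.
C_R = 0.982×2.40/(1.41−0.982) × (0.2763−0.1577) = 5.507×0.1186 = 0.6529 kmol/m³.
C_A = C_{A0}e^(−k₁t) = 0.6630 kmol/m³, so C_S = C_{A0}−C_A−C_R = 1.084 kmol/m³; C_R/C_S = 0.602.

0.602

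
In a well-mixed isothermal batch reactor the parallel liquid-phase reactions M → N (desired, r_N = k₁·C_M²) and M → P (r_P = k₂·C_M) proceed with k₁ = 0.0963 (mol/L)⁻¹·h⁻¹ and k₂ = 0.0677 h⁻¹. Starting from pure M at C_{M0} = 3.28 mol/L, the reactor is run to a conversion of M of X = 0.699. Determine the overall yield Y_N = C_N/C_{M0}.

0.515

C_M = C_{M0}(1−X) = 0.9873 mol/L.
Along a PFR/batch, dC_P/dC_M = −r_P/(r_N+r_P) = −k₂/(k₂+k₁·C_M).
Integrating from C_{M0} to C_M: C_P = (0.0677/0.0963)·ln[(0.0677+0.0963·3.28)/(0.0677+0.0963·0.987)] = 0.7030·ln(0.3836/0.1628) = 0.6026 mol/L.
Then C_N = (C_{M0}−C_M) − C_P = 2.293 − 0.6026 = 1.690 mol/L.
Y_N = C_N/C_{M0} = 1.690/3.28 = 0.515.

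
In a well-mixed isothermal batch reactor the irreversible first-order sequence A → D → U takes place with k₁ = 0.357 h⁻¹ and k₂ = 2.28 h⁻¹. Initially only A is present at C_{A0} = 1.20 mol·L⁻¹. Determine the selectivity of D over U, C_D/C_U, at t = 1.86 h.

The intermediate concentration in a first-order A→B→C sequence is C_D = k₁C_{A0}(e^(−k₁t) − e^(−k₂t))/(k₂−k₁).
e^(−k₁t) = e^(−0.357×1.86) = e^(−0.6640) = 0.5148; e^(−k₂t) = e^(−4.241) = 0.01440.
C_D = 0.357×1.20/(2.28−0.357) × (0.5148−0.01440) = 0.2228×0.5004 = 0.1115 mol·L⁻¹.
C_A = C_{A0}e^(−k₁t) = 0.6177 mol·L⁻¹, so C_U = C_{A0}−C_A−C_D = 0.4708 mol·L⁻¹; C_D/C_U = 0.237.

0.237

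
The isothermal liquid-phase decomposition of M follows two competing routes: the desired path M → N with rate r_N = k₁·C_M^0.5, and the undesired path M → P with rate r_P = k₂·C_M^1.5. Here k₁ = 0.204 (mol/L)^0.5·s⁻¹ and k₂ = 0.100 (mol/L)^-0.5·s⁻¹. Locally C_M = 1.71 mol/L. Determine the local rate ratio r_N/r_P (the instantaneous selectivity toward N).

S_{N/P} = r_N/r_P = (k₁·C_M^0.5)/(k₂·C_M^1.5) = (k₁/k₂)·C_M⁻¹.
= (0.204×1.710^0.5) / (0.100×1.710^1.5) = 0.2668/0.2236 = 1.19.

1.19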